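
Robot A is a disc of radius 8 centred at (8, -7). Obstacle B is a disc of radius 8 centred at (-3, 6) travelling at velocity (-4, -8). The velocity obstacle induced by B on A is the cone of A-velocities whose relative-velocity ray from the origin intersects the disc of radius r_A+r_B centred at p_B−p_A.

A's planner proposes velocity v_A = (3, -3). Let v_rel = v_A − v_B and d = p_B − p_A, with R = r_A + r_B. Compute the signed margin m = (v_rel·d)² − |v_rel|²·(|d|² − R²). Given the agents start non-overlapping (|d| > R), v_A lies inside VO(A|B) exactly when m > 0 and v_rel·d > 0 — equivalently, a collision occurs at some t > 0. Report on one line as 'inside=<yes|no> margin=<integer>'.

d = (-11, 13),  |d|² = 290;  R = 8+8 = 16,  c = 290−16² = 34
v_rel = (7, 5),  |v_rel|² = 74;  v_rel·d = (7)·(-11) + (5)·(13) = -12
74·t² + 24·t + 34 = 0  ⇒  m = (-12)² − 74·34 = -2372
m = -2372 < 0,  v_rel·d = -12 < 0  ⇒  outside

inside=no margin=-2372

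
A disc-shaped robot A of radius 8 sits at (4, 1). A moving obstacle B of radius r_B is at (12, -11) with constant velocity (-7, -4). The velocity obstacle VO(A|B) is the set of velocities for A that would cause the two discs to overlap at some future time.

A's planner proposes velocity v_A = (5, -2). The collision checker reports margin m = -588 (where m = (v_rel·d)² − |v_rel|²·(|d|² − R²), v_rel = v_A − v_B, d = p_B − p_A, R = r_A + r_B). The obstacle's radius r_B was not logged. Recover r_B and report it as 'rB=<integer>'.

m = -588
d = (8, -12);  v_rel = (12, 2),  |v_rel|² = 148
v_rel×d = (12)·(-12) − (2)·(8) = -160
since m = R²·148 − (-160)²:  R² = (25600 + -588) / 148 = 169
R = √169 = 13  ⇒  r_B = 13 − 8 = 5

rB=5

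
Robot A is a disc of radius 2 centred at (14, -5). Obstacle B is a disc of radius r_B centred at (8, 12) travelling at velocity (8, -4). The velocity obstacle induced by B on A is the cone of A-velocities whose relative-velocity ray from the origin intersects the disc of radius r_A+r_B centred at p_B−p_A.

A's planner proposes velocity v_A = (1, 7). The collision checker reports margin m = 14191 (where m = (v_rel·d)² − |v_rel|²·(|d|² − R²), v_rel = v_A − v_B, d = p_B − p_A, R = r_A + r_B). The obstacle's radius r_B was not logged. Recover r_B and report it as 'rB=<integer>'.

m = 14191
d = (-6, 17);  v_rel = (-7, 11),  |v_rel|² = 170
v_rel×d = (-7)·(17) − (11)·(-6) = -53
since m = R²·170 − (-53)²:  R² = (2809 + 14191) / 170 = 100
R = √100 = 10  ⇒  r_B = 10 − 2 = 8

rB=8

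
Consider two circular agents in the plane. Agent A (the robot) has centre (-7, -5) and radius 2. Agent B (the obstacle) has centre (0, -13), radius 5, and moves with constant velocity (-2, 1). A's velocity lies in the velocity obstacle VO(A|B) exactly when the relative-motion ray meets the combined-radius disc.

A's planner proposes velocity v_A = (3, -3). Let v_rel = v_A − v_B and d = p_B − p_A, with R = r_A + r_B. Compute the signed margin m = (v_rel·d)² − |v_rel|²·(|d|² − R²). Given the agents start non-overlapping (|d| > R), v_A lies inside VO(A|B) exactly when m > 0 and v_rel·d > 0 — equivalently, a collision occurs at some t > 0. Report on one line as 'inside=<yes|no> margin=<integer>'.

d = (7, -8),  |d|² = 113;  R = 2+5 = 7,  c = 113−7² = 64
v_rel = (5, -4),  |v_rel|² = 41;  v_rel·d = (5)·(7) + (-4)·(-8) = 67
41·t² − 134·t + 64 = 0  ⇒  m = 67² − 41·64 = 1865
m = 1865 > 0,  v_rel·d = 67 > 0  ⇒  inside

inside=yes margin=1865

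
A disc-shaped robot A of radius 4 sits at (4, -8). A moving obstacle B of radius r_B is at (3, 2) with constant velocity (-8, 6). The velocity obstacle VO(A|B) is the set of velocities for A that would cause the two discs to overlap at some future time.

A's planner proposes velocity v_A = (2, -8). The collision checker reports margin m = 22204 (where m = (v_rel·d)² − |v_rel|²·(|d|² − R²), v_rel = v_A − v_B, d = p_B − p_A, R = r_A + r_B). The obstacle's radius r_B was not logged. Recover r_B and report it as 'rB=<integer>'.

m = 22204
d = (-1, 10);  v_rel = (10, -14),  |v_rel|² = 296
v_rel×d = (10)·(10) − (-14)·(-1) = 86
since m = R²·296 − 86²:  R² = (7396 + 22204) / 296 = 100
R = √100 = 10  ⇒  r_B = 10 − 4 = 6

rB=6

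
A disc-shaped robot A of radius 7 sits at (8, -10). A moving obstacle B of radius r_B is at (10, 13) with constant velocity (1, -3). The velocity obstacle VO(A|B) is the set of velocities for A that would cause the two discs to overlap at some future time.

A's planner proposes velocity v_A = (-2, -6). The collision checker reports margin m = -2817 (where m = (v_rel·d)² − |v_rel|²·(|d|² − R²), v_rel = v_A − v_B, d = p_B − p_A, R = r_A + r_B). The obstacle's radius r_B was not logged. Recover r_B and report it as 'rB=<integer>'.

m = -2817
d = (2, 23);  v_rel = (-3, -3),  |v_rel|² = 18
v_rel×d = (-3)·(23) − (-3)·(2) = -63
since m = R²·18 − (-63)²:  R² = (3969 + -2817) / 18 = 64
R = √64 = 8  ⇒  r_B = 8 − 7 = 1

rB=1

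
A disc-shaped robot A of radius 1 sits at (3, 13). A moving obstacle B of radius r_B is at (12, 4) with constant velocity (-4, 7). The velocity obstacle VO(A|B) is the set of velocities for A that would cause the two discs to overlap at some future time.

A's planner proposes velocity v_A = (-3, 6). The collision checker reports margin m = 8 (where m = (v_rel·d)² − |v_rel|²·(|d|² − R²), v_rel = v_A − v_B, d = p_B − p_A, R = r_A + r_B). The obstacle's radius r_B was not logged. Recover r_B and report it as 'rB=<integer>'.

m = 8
d = (9, -9);  v_rel = (1, -1),  |v_rel|² = 2
v_rel×d = (1)·(-9) − (-1)·(9) = 0
since m = R²·2 − 0²:  R² = (0 + 8) / 2 = 4
R = √4 = 2  ⇒  r_B = 2 − 1 = 1

rB=1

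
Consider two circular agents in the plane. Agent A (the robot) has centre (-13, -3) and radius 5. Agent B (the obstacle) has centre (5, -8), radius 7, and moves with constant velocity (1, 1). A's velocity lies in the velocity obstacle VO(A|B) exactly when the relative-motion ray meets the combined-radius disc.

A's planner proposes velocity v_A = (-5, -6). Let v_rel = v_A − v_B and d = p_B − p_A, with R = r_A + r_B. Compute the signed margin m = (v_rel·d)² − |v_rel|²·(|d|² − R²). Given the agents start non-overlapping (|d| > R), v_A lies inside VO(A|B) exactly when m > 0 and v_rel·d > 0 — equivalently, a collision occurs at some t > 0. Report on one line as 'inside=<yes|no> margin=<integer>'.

d = (18, -5),  |d|² = 349;  R = 5+7 = 12,  c = 349−12² = 205
v_rel = (-6, -7),  |v_rel|² = 85;  v_rel·d = (-6)·(18) + (-7)·(-5) = -73
85·t² + 146·t + 205 = 0  ⇒  m = (-73)² − 85·205 = -12096
m = -12096 < 0,  v_rel·d = -73 < 0  ⇒  outside

inside=no margin=-12096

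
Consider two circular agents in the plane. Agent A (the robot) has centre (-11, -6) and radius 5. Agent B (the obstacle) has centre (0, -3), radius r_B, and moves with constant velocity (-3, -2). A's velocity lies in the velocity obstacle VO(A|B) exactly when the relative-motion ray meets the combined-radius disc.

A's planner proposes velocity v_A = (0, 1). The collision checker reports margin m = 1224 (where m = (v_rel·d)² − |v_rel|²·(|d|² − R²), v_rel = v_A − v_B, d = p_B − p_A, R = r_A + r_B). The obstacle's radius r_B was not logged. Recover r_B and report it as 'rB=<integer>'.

m = 1224
d = (11, 3);  v_rel = (3, 3),  |v_rel|² = 18
v_rel×d = (3)·(3) − (3)·(11) = -24
since m = R²·18 − (-24)²:  R² = (576 + 1224) / 18 = 100
R = √100 = 10  ⇒  r_B = 10 − 5 = 5

rB=5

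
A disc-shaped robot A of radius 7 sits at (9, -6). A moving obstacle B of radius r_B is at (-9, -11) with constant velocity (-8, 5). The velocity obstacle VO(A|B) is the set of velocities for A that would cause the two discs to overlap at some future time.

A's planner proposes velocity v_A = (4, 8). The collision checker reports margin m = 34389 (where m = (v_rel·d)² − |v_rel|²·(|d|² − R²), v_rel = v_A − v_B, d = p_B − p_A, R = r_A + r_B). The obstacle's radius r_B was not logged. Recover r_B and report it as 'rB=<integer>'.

m = 34389
d = (-18, -5);  v_rel = (12, 3),  |v_rel|² = 153
v_rel×d = (12)·(-5) − (3)·(-18) = -6
since m = R²·153 − (-6)²:  R² = (36 + 34389) / 153 = 225
R = √225 = 15  ⇒  r_B = 15 − 7 = 8

rB=8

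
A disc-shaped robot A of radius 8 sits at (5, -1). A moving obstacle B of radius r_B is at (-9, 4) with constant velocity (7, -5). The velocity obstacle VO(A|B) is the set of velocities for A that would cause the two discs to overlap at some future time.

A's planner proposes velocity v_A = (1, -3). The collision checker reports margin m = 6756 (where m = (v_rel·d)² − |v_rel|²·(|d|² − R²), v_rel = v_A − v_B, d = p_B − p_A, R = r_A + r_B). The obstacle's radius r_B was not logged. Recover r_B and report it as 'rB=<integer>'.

m = 6756
d = (-14, 5);  v_rel = (-6, 2),  |v_rel|² = 40
v_rel×d = (-6)·(5) − (2)·(-14) = -2
since m = R²·40 − (-2)²:  R² = (4 + 6756) / 40 = 169
R = √169 = 13  ⇒  r_B = 13 − 8 = 5

rB=5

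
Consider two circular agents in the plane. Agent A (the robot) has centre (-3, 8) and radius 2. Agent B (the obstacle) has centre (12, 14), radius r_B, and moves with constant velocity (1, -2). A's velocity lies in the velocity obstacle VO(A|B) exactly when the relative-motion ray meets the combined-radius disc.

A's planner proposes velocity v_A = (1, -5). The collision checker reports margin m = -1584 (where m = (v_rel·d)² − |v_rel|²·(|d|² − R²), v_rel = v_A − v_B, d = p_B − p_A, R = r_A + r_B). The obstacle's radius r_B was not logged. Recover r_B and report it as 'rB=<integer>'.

m = -1584
d = (15, 6);  v_rel = (0, -3),  |v_rel|² = 9
v_rel×d = (0)·(6) − (-3)·(15) = 45
since m = R²·9 − 45²:  R² = (2025 + -1584) / 9 = 49
R = √49 = 7  ⇒  r_B = 7 − 2 = 5

rB=5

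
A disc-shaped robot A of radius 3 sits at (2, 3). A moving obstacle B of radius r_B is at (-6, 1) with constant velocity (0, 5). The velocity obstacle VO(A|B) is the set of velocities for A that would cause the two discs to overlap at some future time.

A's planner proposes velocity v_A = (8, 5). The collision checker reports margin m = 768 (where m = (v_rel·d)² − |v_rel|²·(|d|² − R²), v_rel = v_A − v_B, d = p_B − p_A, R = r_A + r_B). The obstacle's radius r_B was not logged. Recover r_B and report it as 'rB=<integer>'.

m = 768
d = (-8, -2);  v_rel = (8, 0),  |v_rel|² = 64
v_rel×d = (8)·(-2) − (0)·(-8) = -16
since m = R²·64 − (-16)²:  R² = (256 + 768) / 64 = 16
R = √16 = 4  ⇒  r_B = 4 − 3 = 1

rB=1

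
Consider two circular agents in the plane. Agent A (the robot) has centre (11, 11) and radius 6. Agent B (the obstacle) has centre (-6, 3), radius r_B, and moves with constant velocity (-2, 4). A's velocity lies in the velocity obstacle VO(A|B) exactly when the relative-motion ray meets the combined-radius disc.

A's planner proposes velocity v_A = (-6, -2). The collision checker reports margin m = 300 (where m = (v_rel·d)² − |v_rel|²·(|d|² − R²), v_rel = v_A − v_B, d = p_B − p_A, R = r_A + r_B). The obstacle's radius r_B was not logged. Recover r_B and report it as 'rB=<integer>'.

m = 300
d = (-17, -8);  v_rel = (-4, -6),  |v_rel|² = 52
v_rel×d = (-4)·(-8) − (-6)·(-17) = -70
since m = R²·52 − (-70)²:  R² = (4900 + 300) / 52 = 100
R = √100 = 10  ⇒  r_B = 10 − 6 = 4

rB=4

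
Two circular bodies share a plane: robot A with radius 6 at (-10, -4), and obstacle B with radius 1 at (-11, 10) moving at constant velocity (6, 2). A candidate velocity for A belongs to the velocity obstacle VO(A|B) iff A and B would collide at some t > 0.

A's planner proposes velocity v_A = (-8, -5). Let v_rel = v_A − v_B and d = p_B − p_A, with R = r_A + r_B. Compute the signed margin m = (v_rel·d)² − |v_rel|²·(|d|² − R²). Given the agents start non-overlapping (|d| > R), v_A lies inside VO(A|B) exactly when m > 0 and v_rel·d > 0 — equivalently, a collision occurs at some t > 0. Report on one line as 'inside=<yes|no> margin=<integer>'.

d = (-1, 14),  |d|² = 197;  R = 6+1 = 7,  c = 197−7² = 148
v_rel = (-14, -7),  |v_rel|² = 245;  v_rel·d = (-14)·(-1) + (-7)·(14) = -84
245·t² + 168·t + 148 = 0  ⇒  m = (-84)² − 245·148 = -29204
m = -29204 < 0,  v_rel·d = -84 < 0  ⇒  outside

inside=no margin=-29204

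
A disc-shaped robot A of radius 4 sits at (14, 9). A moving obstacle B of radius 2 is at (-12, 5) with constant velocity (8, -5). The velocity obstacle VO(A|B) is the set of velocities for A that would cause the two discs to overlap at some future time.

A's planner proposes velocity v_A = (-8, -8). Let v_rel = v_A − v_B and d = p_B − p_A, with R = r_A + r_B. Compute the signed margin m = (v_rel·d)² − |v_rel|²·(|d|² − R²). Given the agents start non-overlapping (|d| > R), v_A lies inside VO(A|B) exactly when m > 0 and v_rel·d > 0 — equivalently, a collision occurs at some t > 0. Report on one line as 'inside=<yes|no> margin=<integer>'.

d = (-26, -4),  |d|² = 692;  R = 4+2 = 6,  c = 692−6² = 656
v_rel = (-16, -3),  |v_rel|² = 265;  v_rel·d = (-16)·(-26) + (-3)·(-4) = 428
265·t² − 856·t + 656 = 0  ⇒  m = 428² − 265·656 = 9344
m = 9344 > 0,  v_rel·d = 428 > 0  ⇒  inside

inside=yes margin=9344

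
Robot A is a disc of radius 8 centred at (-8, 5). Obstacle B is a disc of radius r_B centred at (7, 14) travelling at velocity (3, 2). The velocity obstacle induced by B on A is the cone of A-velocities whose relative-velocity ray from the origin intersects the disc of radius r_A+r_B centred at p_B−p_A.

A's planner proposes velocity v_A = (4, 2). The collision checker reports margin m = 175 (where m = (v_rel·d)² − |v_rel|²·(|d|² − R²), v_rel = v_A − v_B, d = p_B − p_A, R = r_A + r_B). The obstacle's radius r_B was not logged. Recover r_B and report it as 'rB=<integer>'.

m = 175
d = (15, 9);  v_rel = (1, 0),  |v_rel|² = 1
v_rel×d = (1)·(9) − (0)·(15) = 9
since m = R²·1 − 9²:  R² = (81 + 175) / 1 = 256
R = √256 = 16  ⇒  r_B = 16 − 8 = 8

rB=8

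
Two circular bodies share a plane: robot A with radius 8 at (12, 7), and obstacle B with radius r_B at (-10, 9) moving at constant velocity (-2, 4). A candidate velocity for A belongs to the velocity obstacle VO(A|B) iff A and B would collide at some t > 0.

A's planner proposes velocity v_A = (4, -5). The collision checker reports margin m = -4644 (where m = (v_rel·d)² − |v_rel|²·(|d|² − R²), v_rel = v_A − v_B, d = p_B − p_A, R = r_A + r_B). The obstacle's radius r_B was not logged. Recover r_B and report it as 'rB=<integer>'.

m = -4644
d = (-22, 2);  v_rel = (6, -9),  |v_rel|² = 117
v_rel×d = (6)·(2) − (-9)·(-22) = -186
since m = R²·117 − (-186)²:  R² = (34596 + -4644) / 117 = 256
R = √256 = 16  ⇒  r_B = 16 − 8 = 8

rB=8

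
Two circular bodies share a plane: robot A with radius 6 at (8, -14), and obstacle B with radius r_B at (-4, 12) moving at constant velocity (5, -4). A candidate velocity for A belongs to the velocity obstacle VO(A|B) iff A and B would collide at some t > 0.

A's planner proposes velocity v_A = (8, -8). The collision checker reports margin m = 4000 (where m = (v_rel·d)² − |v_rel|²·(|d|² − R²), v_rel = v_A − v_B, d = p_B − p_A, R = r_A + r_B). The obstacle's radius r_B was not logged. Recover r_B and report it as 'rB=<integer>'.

m = 4000
d = (-12, 26);  v_rel = (3, -4),  |v_rel|² = 25
v_rel×d = (3)·(26) − (-4)·(-12) = 30
since m = R²·25 − 30²:  R² = (900 + 4000) / 25 = 196
R = √196 = 14  ⇒  r_B = 14 − 6 = 8

rB=8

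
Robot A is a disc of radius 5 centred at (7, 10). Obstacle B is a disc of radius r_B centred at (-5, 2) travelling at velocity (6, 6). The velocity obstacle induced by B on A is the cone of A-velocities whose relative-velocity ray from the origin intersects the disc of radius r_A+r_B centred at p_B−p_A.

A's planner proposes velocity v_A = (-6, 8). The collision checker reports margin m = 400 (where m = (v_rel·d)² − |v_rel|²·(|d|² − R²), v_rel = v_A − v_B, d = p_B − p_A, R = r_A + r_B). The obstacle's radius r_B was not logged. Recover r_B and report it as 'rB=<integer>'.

m = 400
d = (-12, -8);  v_rel = (-12, 2),  |v_rel|² = 148
v_rel×d = (-12)·(-8) − (2)·(-12) = 120
since m = R²·148 − 120²:  R² = (14400 + 400) / 148 = 100
R = √100 = 10  ⇒  r_B = 10 − 5 = 5

rB=5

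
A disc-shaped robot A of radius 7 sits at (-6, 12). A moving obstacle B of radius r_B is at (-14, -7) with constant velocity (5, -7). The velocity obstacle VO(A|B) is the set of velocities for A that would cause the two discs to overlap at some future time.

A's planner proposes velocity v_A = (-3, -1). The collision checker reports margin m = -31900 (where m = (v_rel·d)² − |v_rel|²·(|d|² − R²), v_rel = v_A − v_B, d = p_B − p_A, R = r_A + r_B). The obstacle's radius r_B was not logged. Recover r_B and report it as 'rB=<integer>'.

m = -31900
d = (-8, -19);  v_rel = (-8, 6),  |v_rel|² = 100
v_rel×d = (-8)·(-19) − (6)·(-8) = 200
since m = R²·100 − 200²:  R² = (40000 + -31900) / 100 = 81
R = √81 = 9  ⇒  r_B = 9 − 7 = 2

rB=2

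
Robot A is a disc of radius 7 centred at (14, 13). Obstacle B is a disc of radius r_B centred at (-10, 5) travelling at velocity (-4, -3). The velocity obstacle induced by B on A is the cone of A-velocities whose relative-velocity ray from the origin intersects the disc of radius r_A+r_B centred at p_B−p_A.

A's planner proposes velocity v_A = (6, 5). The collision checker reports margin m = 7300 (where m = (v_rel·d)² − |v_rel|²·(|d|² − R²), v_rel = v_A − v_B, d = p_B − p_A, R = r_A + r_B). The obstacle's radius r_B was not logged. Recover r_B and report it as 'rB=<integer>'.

m = 7300
d = (-24, -8);  v_rel = (10, 8),  |v_rel|² = 164
v_rel×d = (10)·(-8) − (8)·(-24) = 112
since m = R²·164 − 112²:  R² = (12544 + 7300) / 164 = 121
R = √121 = 11  ⇒  r_B = 11 − 7 = 4

rB=4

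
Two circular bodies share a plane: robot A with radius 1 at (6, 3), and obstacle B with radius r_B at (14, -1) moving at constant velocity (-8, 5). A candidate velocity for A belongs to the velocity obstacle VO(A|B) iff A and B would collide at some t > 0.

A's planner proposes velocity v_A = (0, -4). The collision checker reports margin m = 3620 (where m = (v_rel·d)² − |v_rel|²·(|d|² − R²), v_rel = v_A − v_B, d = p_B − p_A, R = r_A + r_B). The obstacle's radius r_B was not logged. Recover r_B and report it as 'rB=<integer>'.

m = 3620
d = (8, -4);  v_rel = (8, -9),  |v_rel|² = 145
v_rel×d = (8)·(-4) − (-9)·(8) = 40
since m = R²·145 − 40²:  R² = (1600 + 3620) / 145 = 36
R = √36 = 6  ⇒  r_B = 6 − 1 = 5

rB=5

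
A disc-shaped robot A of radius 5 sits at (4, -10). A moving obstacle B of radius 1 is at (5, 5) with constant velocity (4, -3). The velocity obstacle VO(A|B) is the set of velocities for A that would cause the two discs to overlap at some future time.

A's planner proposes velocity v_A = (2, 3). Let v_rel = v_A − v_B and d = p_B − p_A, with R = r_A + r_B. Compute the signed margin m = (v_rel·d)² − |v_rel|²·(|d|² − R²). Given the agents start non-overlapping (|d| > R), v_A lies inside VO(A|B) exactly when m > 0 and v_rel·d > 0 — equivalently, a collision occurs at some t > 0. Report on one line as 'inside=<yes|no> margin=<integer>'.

d = (1, 15),  |d|² = 226;  R = 5+1 = 6,  c = 226−6² = 190
v_rel = (-2, 6),  |v_rel|² = 40;  v_rel·d = (-2)·(1) + (6)·(15) = 88
40·t² − 176·t + 190 = 0  ⇒  m = 88² − 40·190 = 144
m = 144 > 0,  v_rel·d = 88 > 0  ⇒  inside

inside=yes margin=144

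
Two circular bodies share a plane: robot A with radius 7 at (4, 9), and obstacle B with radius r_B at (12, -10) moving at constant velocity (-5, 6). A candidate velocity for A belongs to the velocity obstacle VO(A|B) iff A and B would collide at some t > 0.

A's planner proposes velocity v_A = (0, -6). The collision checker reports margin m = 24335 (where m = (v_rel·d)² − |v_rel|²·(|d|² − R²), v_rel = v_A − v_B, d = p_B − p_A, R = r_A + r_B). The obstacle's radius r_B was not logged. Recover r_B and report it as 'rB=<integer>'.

m = 24335
d = (8, -19);  v_rel = (5, -12),  |v_rel|² = 169
v_rel×d = (5)·(-19) − (-12)·(8) = 1
since m = R²·169 − 1²:  R² = (1 + 24335) / 169 = 144
R = √144 = 12  ⇒  r_B = 12 − 7 = 5

rB=5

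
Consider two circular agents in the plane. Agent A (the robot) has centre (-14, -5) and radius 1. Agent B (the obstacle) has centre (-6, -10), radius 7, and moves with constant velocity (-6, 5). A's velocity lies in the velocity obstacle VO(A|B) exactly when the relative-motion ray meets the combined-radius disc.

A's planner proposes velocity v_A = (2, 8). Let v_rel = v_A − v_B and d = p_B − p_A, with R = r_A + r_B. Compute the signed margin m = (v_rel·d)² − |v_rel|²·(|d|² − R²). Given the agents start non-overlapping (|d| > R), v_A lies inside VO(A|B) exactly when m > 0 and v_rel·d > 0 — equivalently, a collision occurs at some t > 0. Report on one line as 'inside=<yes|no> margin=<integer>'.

d = (8, -5),  |d|² = 89;  R = 1+7 = 8,  c = 89−8² = 25
v_rel = (8, 3),  |v_rel|² = 73;  v_rel·d = (8)·(8) + (3)·(-5) = 49
73·t² − 98·t + 25 = 0  ⇒  m = 49² − 73·25 = 576
m = 576 > 0,  v_rel·d = 49 > 0  ⇒  inside

inside=yes margin=576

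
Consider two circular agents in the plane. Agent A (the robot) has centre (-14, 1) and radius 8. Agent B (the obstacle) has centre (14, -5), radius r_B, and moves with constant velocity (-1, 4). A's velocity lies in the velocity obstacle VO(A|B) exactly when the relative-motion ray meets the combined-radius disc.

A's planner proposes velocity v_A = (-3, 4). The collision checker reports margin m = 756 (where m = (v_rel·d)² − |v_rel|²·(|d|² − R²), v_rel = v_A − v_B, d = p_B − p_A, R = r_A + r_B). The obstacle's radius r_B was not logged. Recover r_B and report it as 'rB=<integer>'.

m = 756
d = (28, -6);  v_rel = (-2, 0),  |v_rel|² = 4
v_rel×d = (-2)·(-6) − (0)·(28) = 12
since m = R²·4 − 12²:  R² = (144 + 756) / 4 = 225
R = √225 = 15  ⇒  r_B = 15 − 8 = 7

rB=7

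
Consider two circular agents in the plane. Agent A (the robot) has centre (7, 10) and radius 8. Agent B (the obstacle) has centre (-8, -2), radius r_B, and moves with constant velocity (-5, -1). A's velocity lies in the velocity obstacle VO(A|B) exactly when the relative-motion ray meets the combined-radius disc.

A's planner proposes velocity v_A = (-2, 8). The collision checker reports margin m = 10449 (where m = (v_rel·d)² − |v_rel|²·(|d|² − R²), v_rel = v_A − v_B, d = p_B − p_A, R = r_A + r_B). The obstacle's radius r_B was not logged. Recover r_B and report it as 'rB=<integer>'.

m = 10449
d = (-15, -12);  v_rel = (3, 9),  |v_rel|² = 90
v_rel×d = (3)·(-12) − (9)·(-15) = 99
since m = R²·90 − 99²:  R² = (9801 + 10449) / 90 = 225
R = √225 = 15  ⇒  r_B = 15 − 8 = 7

rB=7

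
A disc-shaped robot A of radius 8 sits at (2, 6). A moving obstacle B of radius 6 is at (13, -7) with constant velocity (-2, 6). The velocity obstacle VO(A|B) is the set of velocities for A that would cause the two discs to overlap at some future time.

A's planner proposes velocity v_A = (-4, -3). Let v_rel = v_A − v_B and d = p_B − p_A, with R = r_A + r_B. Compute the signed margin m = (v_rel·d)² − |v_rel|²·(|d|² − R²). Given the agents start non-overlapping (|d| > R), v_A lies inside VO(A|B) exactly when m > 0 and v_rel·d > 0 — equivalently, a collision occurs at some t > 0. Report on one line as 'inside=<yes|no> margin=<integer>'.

d = (11, -13),  |d|² = 290;  R = 8+6 = 14,  c = 290−14² = 94
v_rel = (-2, -9),  |v_rel|² = 85;  v_rel·d = (-2)·(11) + (-9)·(-13) = 95
85·t² − 190·t + 94 = 0  ⇒  m = 95² − 85·94 = 1035
m = 1035 > 0,  v_rel·d = 95 > 0  ⇒  inside

inside=yes margin=1035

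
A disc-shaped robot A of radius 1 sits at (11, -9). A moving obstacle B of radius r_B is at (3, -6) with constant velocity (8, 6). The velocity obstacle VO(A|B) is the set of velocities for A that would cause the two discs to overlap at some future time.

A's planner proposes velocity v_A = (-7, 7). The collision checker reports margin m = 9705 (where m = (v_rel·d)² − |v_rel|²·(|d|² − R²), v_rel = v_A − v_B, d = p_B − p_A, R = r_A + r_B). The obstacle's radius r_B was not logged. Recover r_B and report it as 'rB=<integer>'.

m = 9705
d = (-8, 3);  v_rel = (-15, 1),  |v_rel|² = 226
v_rel×d = (-15)·(3) − (1)·(-8) = -37
since m = R²·226 − (-37)²:  R² = (1369 + 9705) / 226 = 49
R = √49 = 7  ⇒  r_B = 7 − 1 = 6

rB=6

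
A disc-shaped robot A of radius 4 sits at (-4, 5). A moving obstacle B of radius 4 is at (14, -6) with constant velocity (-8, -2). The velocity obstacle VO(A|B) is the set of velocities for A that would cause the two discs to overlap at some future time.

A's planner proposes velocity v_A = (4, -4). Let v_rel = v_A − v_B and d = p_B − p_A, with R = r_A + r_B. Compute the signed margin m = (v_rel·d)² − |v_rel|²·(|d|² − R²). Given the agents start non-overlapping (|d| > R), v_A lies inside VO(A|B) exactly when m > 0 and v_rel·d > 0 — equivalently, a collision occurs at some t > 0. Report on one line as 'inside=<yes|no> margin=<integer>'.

d = (18, -11),  |d|² = 445;  R = 4+4 = 8,  c = 445−8² = 381
v_rel = (12, -2),  |v_rel|² = 148;  v_rel·d = (12)·(18) + (-2)·(-11) = 238
148·t² − 476·t + 381 = 0  ⇒  m = 238² − 148·381 = 256
m = 256 > 0,  v_rel·d = 238 > 0  ⇒  inside

inside=yes margin=256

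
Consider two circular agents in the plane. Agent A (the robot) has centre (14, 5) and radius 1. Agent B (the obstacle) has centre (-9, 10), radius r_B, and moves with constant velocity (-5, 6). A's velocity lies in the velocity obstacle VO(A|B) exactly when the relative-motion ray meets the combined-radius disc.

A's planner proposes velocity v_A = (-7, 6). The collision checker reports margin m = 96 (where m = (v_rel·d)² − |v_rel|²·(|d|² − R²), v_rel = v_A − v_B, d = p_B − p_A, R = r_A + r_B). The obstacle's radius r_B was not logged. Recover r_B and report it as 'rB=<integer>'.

m = 96
d = (-23, 5);  v_rel = (-2, 0),  |v_rel|² = 4
v_rel×d = (-2)·(5) − (0)·(-23) = -10
since m = R²·4 − (-10)²:  R² = (100 + 96) / 4 = 49
R = √49 = 7  ⇒  r_B = 7 − 1 = 6

rB=6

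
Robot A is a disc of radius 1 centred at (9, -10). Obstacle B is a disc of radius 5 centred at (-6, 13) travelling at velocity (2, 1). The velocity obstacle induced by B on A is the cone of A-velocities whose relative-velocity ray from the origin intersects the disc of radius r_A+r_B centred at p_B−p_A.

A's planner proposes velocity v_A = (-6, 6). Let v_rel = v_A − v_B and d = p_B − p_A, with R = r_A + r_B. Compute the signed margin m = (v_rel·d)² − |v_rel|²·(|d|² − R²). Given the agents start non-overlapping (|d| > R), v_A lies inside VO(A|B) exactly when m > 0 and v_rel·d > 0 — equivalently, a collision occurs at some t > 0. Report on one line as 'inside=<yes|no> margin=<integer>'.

d = (-15, 23),  |d|² = 754;  R = 1+5 = 6,  c = 754−6² = 718
v_rel = (-8, 5),  |v_rel|² = 89;  v_rel·d = (-8)·(-15) + (5)·(23) = 235
89·t² − 470·t + 718 = 0  ⇒  m = 235² − 89·718 = -8677
m = -8677 < 0,  v_rel·d = 235 > 0  ⇒  outside

inside=no margin=-8677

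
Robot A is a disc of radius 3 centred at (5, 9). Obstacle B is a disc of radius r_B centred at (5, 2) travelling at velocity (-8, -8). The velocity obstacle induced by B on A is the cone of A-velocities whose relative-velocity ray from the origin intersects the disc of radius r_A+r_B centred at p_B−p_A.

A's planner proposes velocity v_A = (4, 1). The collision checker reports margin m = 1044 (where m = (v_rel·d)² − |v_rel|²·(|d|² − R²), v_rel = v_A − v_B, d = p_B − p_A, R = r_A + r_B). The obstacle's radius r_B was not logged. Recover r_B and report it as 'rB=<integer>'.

m = 1044
d = (0, -7);  v_rel = (12, 9),  |v_rel|² = 225
v_rel×d = (12)·(-7) − (9)·(0) = -84
since m = R²·225 − (-84)²:  R² = (7056 + 1044) / 225 = 36
R = √36 = 6  ⇒  r_B = 6 − 3 = 3

rB=3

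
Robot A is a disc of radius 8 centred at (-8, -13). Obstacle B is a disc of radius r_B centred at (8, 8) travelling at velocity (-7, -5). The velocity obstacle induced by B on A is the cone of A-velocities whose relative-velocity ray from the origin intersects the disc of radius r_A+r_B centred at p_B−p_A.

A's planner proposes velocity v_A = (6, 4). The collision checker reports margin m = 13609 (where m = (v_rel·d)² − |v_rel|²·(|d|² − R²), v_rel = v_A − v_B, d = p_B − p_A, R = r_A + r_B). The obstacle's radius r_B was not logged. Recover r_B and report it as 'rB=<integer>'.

m = 13609
d = (16, 21);  v_rel = (13, 9),  |v_rel|² = 250
v_rel×d = (13)·(21) − (9)·(16) = 129
since m = R²·250 − 129²:  R² = (16641 + 13609) / 250 = 121
R = √121 = 11  ⇒  r_B = 11 − 8 = 3

rB=3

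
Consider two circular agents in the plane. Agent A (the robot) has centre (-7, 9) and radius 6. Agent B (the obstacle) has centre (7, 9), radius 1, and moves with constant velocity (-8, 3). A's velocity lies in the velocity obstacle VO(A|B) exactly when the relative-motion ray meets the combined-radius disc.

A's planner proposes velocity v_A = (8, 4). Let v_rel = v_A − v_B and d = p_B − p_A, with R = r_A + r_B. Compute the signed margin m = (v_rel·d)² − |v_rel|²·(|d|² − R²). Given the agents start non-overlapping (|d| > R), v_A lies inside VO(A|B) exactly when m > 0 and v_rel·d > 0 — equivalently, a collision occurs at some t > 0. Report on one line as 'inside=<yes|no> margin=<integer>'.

d = (14, 0),  |d|² = 196;  R = 6+1 = 7,  c = 196−7² = 147
v_rel = (16, 1),  |v_rel|² = 257;  v_rel·d = (16)·(14) + (1)·(0) = 224
257·t² − 448·t + 147 = 0  ⇒  m = 224² − 257·147 = 12397
m = 12397 > 0,  v_rel·d = 224 > 0  ⇒  inside

inside=yes margin=12397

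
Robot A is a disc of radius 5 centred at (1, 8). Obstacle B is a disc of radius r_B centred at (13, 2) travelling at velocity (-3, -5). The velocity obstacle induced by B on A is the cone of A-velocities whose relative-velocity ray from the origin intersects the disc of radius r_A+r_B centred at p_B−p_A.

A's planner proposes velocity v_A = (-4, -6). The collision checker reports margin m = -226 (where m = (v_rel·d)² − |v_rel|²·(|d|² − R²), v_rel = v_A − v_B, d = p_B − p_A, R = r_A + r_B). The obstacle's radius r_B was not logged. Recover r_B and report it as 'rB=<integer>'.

m = -226
d = (12, -6);  v_rel = (-1, -1),  |v_rel|² = 2
v_rel×d = (-1)·(-6) − (-1)·(12) = 18
since m = R²·2 − 18²:  R² = (324 + -226) / 2 = 49
R = √49 = 7  ⇒  r_B = 7 − 5 = 2

rB=2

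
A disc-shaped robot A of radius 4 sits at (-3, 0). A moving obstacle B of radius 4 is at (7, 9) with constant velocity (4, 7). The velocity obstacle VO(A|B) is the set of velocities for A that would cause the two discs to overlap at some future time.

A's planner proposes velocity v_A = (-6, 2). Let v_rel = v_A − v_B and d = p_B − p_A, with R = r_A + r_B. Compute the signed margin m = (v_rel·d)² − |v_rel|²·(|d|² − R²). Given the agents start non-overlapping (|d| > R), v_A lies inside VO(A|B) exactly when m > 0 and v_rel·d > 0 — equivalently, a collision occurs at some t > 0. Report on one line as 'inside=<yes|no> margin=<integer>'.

d = (10, 9),  |d|² = 181;  R = 4+4 = 8,  c = 181−8² = 117
v_rel = (-10, -5),  |v_rel|² = 125;  v_rel·d = (-10)·(10) + (-5)·(9) = -145
125·t² + 290·t + 117 = 0  ⇒  m = (-145)² − 125·117 = 6400
m = 6400 > 0,  v_rel·d = -145 < 0  ⇒  outside

inside=no margin=6400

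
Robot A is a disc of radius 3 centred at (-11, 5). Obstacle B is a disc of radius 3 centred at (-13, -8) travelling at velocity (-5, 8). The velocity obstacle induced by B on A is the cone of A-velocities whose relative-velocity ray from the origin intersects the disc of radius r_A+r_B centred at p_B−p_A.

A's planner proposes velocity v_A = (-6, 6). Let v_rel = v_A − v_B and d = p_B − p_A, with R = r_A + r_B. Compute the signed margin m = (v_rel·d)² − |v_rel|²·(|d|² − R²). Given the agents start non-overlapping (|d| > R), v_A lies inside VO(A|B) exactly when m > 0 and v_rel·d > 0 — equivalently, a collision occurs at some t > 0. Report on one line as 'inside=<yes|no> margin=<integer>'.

d = (-2, -13),  |d|² = 173;  R = 3+3 = 6,  c = 173−6² = 137
v_rel = (-1, -2),  |v_rel|² = 5;  v_rel·d = (-1)·(-2) + (-2)·(-13) = 28
5·t² − 56·t + 137 = 0  ⇒  m = 28² − 5·137 = 99
m = 99 > 0,  v_rel·d = 28 > 0  ⇒  inside

inside=yes margin=99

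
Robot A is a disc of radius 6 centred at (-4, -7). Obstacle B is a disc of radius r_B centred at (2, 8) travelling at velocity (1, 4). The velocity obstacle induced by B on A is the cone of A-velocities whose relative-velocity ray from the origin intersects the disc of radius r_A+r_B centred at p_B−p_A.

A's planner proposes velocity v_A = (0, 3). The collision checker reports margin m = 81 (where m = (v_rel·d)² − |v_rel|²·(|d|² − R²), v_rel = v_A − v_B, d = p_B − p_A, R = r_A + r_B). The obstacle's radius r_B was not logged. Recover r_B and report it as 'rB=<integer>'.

m = 81
d = (6, 15);  v_rel = (-1, -1),  |v_rel|² = 2
v_rel×d = (-1)·(15) − (-1)·(6) = -9
since m = R²·2 − (-9)²:  R² = (81 + 81) / 2 = 81
R = √81 = 9  ⇒  r_B = 9 − 6 = 3

rB=3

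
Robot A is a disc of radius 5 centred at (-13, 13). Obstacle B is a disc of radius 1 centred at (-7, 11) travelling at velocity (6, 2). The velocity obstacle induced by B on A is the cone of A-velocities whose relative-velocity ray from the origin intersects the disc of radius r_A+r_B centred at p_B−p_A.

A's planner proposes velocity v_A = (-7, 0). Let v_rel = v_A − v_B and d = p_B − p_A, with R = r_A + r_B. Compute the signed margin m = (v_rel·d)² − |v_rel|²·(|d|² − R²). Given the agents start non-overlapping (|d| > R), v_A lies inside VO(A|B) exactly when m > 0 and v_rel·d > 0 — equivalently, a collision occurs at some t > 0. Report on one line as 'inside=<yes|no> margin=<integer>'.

d = (6, -2),  |d|² = 40;  R = 5+1 = 6,  c = 40−6² = 4
v_rel = (-13, -2),  |v_rel|² = 173;  v_rel·d = (-13)·(6) + (-2)·(-2) = -74
173·t² + 148·t + 4 = 0  ⇒  m = (-74)² − 173·4 = 4784
m = 4784 > 0,  v_rel·d = -74 < 0  ⇒  outside

inside=no margin=4784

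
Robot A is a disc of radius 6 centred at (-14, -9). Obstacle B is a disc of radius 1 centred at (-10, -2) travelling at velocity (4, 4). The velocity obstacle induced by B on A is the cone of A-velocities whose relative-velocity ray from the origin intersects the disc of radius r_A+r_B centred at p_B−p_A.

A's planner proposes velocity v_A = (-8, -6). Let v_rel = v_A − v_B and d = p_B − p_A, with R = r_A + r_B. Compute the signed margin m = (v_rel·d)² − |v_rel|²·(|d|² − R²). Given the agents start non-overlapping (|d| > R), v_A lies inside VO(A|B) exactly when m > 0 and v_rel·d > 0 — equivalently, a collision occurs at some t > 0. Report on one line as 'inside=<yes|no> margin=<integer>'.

d = (4, 7),  |d|² = 65;  R = 6+1 = 7,  c = 65−7² = 16
v_rel = (-12, -10),  |v_rel|² = 244;  v_rel·d = (-12)·(4) + (-10)·(7) = -118
244·t² + 236·t + 16 = 0  ⇒  m = (-118)² − 244·16 = 10020
m = 10020 > 0,  v_rel·d = -118 < 0  ⇒  outside

inside=no margin=10020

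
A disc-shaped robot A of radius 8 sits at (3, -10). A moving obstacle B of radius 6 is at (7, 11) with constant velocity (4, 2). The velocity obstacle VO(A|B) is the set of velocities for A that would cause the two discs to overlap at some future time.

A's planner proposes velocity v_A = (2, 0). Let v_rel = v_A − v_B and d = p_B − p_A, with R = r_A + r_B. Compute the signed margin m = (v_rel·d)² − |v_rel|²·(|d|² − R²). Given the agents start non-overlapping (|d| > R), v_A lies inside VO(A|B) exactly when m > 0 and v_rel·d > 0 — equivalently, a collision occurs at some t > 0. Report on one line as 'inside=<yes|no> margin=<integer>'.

d = (4, 21),  |d|² = 457;  R = 8+6 = 14,  c = 457−14² = 261
v_rel = (-2, -2),  |v_rel|² = 8;  v_rel·d = (-2)·(4) + (-2)·(21) = -50
8·t² + 100·t + 261 = 0  ⇒  m = (-50)² − 8·261 = 412
m = 412 > 0,  v_rel·d = -50 < 0  ⇒  outside

inside=no margin=412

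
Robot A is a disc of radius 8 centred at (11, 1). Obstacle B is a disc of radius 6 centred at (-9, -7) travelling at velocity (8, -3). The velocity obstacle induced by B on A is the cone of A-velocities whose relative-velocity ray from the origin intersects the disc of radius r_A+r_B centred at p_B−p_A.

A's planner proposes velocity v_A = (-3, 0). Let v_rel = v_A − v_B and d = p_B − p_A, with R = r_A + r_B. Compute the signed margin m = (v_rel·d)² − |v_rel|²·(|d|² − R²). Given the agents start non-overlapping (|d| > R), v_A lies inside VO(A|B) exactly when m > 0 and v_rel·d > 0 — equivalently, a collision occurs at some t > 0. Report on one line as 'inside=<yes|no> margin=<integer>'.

d = (-20, -8),  |d|² = 464;  R = 8+6 = 14,  c = 464−14² = 268
v_rel = (-11, 3),  |v_rel|² = 130;  v_rel·d = (-11)·(-20) + (3)·(-8) = 196
130·t² − 392·t + 268 = 0  ⇒  m = 196² − 130·268 = 3576
m = 3576 > 0,  v_rel·d = 196 > 0  ⇒  inside

inside=yes margin=3576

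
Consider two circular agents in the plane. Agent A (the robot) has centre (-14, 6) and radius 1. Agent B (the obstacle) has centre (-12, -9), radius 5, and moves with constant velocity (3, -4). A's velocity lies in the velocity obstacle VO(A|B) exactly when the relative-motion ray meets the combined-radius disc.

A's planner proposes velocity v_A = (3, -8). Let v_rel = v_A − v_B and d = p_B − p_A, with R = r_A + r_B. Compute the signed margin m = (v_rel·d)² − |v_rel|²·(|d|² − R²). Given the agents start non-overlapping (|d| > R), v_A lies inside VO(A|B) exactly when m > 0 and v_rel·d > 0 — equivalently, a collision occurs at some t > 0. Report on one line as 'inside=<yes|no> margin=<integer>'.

d = (2, -15),  |d|² = 229;  R = 1+5 = 6,  c = 229−6² = 193
v_rel = (0, -4),  |v_rel|² = 16;  v_rel·d = (0)·(2) + (-4)·(-15) = 60
16·t² − 120·t + 193 = 0  ⇒  m = 60² − 16·193 = 512
m = 512 > 0,  v_rel·d = 60 > 0  ⇒  inside

inside=yes margin=512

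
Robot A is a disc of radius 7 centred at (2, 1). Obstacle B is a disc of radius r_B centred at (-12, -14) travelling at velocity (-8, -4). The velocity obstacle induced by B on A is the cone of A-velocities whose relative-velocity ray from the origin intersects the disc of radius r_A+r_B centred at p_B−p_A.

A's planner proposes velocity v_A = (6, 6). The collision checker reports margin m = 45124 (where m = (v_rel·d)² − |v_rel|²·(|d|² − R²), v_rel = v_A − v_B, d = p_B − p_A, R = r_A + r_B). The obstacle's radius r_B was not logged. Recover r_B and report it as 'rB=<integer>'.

m = 45124
d = (-14, -15);  v_rel = (14, 10),  |v_rel|² = 296
v_rel×d = (14)·(-15) − (10)·(-14) = -70
since m = R²·296 − (-70)²:  R² = (4900 + 45124) / 296 = 169
R = √169 = 13  ⇒  r_B = 13 − 7 = 6

rB=6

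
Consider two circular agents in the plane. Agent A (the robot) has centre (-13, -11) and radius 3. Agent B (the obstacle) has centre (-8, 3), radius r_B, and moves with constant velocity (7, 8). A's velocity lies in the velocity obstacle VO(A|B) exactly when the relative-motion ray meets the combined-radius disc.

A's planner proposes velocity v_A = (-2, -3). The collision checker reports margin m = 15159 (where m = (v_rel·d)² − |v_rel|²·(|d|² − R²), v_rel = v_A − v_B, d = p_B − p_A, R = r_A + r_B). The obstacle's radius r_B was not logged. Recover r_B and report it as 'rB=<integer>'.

m = 15159
d = (5, 14);  v_rel = (-9, -11),  |v_rel|² = 202
v_rel×d = (-9)·(14) − (-11)·(5) = -71
since m = R²·202 − (-71)²:  R² = (5041 + 15159) / 202 = 100
R = √100 = 10  ⇒  r_B = 10 − 3 = 7

rB=7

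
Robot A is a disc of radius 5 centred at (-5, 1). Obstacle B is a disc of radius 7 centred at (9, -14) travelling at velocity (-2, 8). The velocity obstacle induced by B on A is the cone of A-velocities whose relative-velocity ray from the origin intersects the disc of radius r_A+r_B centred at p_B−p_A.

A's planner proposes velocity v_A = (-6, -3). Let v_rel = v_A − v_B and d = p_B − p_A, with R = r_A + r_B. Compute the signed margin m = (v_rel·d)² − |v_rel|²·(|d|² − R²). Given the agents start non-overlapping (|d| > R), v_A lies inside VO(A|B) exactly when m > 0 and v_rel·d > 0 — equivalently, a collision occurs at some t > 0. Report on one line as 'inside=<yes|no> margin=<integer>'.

d = (14, -15),  |d|² = 421;  R = 5+7 = 12,  c = 421−12² = 277
v_rel = (-4, -11),  |v_rel|² = 137;  v_rel·d = (-4)·(14) + (-11)·(-15) = 109
137·t² − 218·t + 277 = 0  ⇒  m = 109² − 137·277 = -26068
m = -26068 < 0,  v_rel·d = 109 > 0  ⇒  outside

inside=no margin=-26068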